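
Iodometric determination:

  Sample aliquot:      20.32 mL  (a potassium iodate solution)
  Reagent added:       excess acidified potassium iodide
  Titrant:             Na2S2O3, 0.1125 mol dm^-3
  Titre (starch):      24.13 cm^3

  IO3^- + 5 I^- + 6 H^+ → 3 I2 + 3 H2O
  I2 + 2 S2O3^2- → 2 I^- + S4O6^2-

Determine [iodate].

n(S2O3^2-) = 0.02413 × 0.1125 = 2.715 × 10^-3 mol
n(I2) = n(S2O3^2-)/2 = 1.357 × 10^-3 mol
From the 1:3 ratio, n(IO3^-) in the aliquot = 1/3 × 1.357 × 10^-3 = 4.524 × 10^-4 mol
[IO3^-] = 4.524 × 10^-4 / 0.02032 = 0.02227 mol/L

0.02227 mol/L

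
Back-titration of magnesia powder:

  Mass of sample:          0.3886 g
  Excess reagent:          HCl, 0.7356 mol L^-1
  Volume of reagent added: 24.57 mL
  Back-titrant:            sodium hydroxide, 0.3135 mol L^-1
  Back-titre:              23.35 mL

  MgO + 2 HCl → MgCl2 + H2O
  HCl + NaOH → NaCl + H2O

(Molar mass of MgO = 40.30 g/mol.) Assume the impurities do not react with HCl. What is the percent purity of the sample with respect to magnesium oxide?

n(HCl) added = 0.02457 × 0.7356 = 0.01807 mol
n(NaOH) used in back-titration = 0.02335 × 0.3135 = 7.320 × 10^-3 mol
n(HCl) left over = 7.320 × 10^-3 mol (1:1 ratio)
n(HCl) consumed by analyte = 0.01807 − 7.320 × 10^-3 = 0.01075 mol
From the 1:2 ratio, n(MgO) = 1/2 × 0.01075 = 5.377 × 10^-3 mol
mass of MgO = 5.377 × 10^-3 × 40.30 = 0.2167 g
% MgO = 0.2167 / 0.3886 × 100 = 55.76 %

55.76 %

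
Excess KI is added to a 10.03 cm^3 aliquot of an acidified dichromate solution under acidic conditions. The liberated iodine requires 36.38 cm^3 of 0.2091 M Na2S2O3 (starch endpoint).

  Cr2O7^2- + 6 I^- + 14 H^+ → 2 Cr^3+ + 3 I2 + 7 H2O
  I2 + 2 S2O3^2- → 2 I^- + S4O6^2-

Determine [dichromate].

0.1264 M

n(S2O3^2-) = 0.03638 × 0.2091 = 7.607 × 10^-3 mol
n(I2) = n(S2O3^2-)/2 = 3.804 × 10^-3 mol
From the 1:3 ratio, n(Cr2O7^2-) in the aliquot = 1/3 × 3.804 × 10^-3 = 1.268 × 10^-3 mol
[Cr2O7^2-] = 1.268 × 10^-3 / 0.01003 = 0.1264 mol/L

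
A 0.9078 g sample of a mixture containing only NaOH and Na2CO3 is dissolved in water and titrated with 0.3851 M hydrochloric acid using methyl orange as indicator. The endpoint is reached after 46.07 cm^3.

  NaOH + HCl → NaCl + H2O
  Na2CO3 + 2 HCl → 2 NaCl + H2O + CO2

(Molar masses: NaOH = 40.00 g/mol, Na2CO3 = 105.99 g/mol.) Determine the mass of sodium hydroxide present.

0.09977 g

n(HCl) = 0.04607 × 0.3851 = 0.01774 mol
Let x = n(NaOH), y = n(Na2CO3).
Titrant: 1x + 2y = 0.01774;  mass: 40.00x + 105.99y = 0.9078
Solving, x = 2.494 × 10^-3 mol, y = 7.624 × 10^-3 mol
mass of NaOH = 2.494 × 10^-3 × 40.00 = 0.09977 g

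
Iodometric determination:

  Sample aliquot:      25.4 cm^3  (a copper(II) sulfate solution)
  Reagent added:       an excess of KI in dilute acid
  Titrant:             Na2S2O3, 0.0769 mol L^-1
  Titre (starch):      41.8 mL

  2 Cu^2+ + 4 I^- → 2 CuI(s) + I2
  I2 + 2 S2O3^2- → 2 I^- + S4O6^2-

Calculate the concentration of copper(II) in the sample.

n(S2O3^2-) = 0.0418 × 0.0769 = 3.21 × 10^-3 mol
n(I2) = n(S2O3^2-)/2 = 1.61 × 10^-3 mol
From the 2:1 ratio, n(Cu2+) in the aliquot = 2/1 × 1.61 × 10^-3 = 3.21 × 10^-3 mol
[Cu2+] = 3.21 × 10^-3 / 0.0254 = 0.127 mol/L

0.127 mol/L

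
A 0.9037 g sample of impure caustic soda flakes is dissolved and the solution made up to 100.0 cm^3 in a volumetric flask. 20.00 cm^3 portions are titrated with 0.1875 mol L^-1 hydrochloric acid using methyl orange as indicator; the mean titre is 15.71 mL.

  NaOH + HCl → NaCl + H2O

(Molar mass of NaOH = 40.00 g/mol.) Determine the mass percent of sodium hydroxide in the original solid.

n(HCl) per titration = 0.01571 × 0.1875 = 2.946 × 10^-3 mol
n(NaOH) in each aliquot = 2.946 × 10^-3 mol (1:1 ratio)
n(NaOH) in the whole flask = 2.946 × 10^-3 × 100.0/20.00 = 0.01473 mol
mass of NaOH = 0.01473 × 40.00 = 0.5891 g
% NaOH = 0.5891 / 0.9037 × 100 = 65.19 %

65.19 %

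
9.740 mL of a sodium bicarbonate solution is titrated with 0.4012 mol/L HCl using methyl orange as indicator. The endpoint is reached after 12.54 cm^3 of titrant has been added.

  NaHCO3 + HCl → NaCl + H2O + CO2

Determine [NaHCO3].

n(HCl) = 0.01254 L × 0.4012 mol/L = 5.031 × 10^-3 mol
n(NaHCO3) = 5.031 × 10^-3 mol (1:1 mole ratio)
[NaHCO3] = 5.031 × 10^-3 mol / 0.009740 L = 0.5165 mol/L

0.5165 mol/L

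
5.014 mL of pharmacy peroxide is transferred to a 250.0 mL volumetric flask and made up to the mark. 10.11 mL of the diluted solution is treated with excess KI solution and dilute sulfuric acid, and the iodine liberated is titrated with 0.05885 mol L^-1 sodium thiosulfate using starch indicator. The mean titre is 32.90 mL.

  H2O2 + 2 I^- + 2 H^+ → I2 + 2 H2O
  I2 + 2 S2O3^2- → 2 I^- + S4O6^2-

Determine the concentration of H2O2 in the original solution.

4.774 mol/L

n(S2O3^2-) = 0.03290 × 0.05885 = 1.936 × 10^-3 mol
n(I2) = n(S2O3^2-)/2 = 9.681 × 10^-4 mol
n(H2O2) in the aliquot = 9.681 × 10^-4 mol (1:1 ratio)
[H2O2]_dilute = 9.681 × 10^-4 / 0.01011 = 0.09575 mol/L
[H2O2]_original = 0.09575 × 250.0/5.014 = 4.774 mol/L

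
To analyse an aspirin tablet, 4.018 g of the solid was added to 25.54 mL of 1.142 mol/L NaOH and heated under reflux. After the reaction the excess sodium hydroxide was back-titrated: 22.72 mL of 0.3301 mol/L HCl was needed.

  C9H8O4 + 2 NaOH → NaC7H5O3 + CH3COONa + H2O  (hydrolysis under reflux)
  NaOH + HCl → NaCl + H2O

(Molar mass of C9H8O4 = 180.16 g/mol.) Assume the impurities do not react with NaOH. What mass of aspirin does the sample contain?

n(NaOH) added = 0.02554 × 1.142 = 0.02917 mol
n(HCl) used in back-titration = 0.02272 × 0.3301 = 7.500 × 10^-3 mol
n(NaOH) left over = 7.500 × 10^-3 mol (1:1 ratio)
n(NaOH) consumed by analyte = 0.02917 − 7.500 × 10^-3 = 0.02167 mol
From the 1:2 ratio, n(C9H8O4) = 1/2 × 0.02167 = 0.01083 mol
mass of C9H8O4 = 0.01083 × 180.16 = 1.952 g

1.952 g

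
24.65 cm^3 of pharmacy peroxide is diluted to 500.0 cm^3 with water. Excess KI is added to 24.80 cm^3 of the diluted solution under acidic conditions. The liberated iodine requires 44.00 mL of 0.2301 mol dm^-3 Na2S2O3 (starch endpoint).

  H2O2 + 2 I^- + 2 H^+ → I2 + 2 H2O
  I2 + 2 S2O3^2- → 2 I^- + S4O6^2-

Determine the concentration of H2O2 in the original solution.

n(S2O3^2-) = 0.04400 × 0.2301 = 0.01012 mol
n(I2) = n(S2O3^2-)/2 = 5.062 × 10^-3 mol
n(H2O2) in the aliquot = 5.062 × 10^-3 mol (1:1 ratio)
[H2O2]_dilute = 5.062 × 10^-3 / 0.02480 = 0.2041 mol/L
[H2O2]_original = 0.2041 × 500.0/24.65 = 4.140 mol/L

4.140 mol/L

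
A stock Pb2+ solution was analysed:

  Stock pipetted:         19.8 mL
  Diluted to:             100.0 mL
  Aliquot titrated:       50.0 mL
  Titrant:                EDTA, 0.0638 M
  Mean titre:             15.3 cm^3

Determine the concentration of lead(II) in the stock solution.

0.0986 M

Pb^2+ + EDTA^4- → [Pb(EDTA)]^2-
n(EDTA) = 0.0153 × 0.0638 = 9.76 × 10^-4 mol
n(Pb2+) in the aliquot = 9.76 × 10^-4 mol (1:1 ratio)
[Pb2+]_dilute = 9.76 × 10^-4 / 0.0500 = 0.0195 mol/L
Dilution factor = 100.0 / 19.8 = 5.051
[Pb2+]_stock = 0.0195 × 5.051 = 0.0986 mol/L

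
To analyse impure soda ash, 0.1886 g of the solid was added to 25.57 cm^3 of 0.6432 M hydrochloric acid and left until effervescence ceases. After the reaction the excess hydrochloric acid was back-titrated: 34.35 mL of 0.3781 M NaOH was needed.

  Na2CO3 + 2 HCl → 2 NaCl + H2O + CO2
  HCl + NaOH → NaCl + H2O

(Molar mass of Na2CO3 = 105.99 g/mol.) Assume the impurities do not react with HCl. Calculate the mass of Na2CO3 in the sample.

0.1833 g

n(HCl) added = 0.02557 × 0.6432 = 0.01645 mol
n(NaOH) used in back-titration = 0.03435 × 0.3781 = 0.01299 mol
n(HCl) left over = 0.01299 mol (1:1 ratio)
n(HCl) consumed by analyte = 0.01645 − 0.01299 = 3.459 × 10^-3 mol
From the 1:2 ratio, n(Na2CO3) = 1/2 × 3.459 × 10^-3 = 1.729 × 10^-3 mol
mass of Na2CO3 = 1.729 × 10^-3 × 105.99 = 0.1833 g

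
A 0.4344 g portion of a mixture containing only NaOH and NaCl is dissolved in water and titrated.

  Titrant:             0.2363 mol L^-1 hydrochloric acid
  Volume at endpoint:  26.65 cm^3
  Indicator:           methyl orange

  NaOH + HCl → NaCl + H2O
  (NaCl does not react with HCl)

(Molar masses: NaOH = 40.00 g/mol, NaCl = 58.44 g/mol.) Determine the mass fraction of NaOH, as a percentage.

n(HCl) = 0.02665 × 0.2363 = 6.297 × 10^-3 mol
Let x = n(NaOH), y = n(NaCl).
Titrant: 1x = 6.297 × 10^-3;  mass: 40.00x + 58.44y = 0.4344
Solving, x = 6.297 × 10^-3 mol, y = 3.123 × 10^-3 mol
mass of NaOH = 6.297 × 10^-3 × 40.00 = 0.2519 g
% NaOH = 0.2519 / 0.4344 × 100 = 57.99 %

57.99 %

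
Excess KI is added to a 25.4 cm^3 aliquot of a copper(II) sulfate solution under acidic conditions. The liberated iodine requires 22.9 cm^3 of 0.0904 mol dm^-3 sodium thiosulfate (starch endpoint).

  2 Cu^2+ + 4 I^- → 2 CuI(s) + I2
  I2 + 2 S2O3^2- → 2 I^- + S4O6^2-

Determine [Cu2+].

0.0815 mol/L

n(S2O3^2-) = 0.0229 × 0.0904 = 2.07 × 10^-3 mol
n(I2) = n(S2O3^2-)/2 = 1.04 × 10^-3 mol
From the 2:1 ratio, n(Cu2+) in the aliquot = 2/1 × 1.04 × 10^-3 = 2.07 × 10^-3 mol
[Cu2+] = 2.07 × 10^-3 / 0.0254 = 0.0815 mol/L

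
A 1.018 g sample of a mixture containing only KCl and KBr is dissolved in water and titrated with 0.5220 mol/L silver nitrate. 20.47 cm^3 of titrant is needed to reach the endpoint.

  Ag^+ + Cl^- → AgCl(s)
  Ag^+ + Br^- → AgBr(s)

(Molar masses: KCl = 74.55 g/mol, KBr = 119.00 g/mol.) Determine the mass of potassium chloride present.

n(AgNO3) = 0.02047 × 0.5220 = 0.01069 mol
Let x = n(KCl), y = n(KBr).
Titrant: 1x + 1y = 0.01069;  mass: 74.55x + 119.00y = 1.018
Solving, x = 5.704 × 10^-3 mol, y = 4.981 × 10^-3 mol
mass of KCl = 5.704 × 10^-3 × 74.55 = 0.4253 g

0.4253 g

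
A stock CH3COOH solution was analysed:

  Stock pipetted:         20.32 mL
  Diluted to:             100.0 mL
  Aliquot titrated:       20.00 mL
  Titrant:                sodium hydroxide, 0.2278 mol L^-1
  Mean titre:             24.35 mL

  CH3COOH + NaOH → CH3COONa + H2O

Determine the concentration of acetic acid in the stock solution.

1.365 mol/L

n(NaOH) = 0.02435 × 0.2278 = 5.547 × 10^-3 mol
n(CH3COOH) in the aliquot = 5.547 × 10^-3 mol (1:1 ratio)
[CH3COOH]_dilute = 5.547 × 10^-3 / 0.02000 = 0.2773 mol/L
Dilution factor = 100.0 / 20.32 = 4.921
[CH3COOH]_stock = 0.2773 × 4.921 = 1.365 mol/L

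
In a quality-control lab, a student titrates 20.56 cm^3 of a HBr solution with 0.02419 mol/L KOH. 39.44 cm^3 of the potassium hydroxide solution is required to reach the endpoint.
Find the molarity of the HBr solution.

0.04640 mol/L

HBr + KOH → KBr + H2O
n(KOH) = 0.03944 L × 0.02419 mol/L = 9.541 × 10^-4 mol
n(HBr) = 9.541 × 10^-4 mol (1:1 mole ratio)
[HBr] = 9.541 × 10^-4 mol / 0.02056 L = 0.04640 mol/L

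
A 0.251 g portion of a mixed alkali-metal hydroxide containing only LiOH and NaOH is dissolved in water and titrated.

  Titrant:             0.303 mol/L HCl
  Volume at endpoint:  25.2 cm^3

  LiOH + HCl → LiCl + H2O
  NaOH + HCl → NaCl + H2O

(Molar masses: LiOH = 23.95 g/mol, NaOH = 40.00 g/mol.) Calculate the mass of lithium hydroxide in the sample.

n(HCl) = 0.0252 × 0.303 = 7.64 × 10^-3 mol
Let x = n(LiOH), y = n(NaOH).
Titrant: 1x + 1y = 7.64 × 10^-3;  mass: 23.95x + 40.00y = 0.251
Solving, x = 3.39 × 10^-3 mol, y = 4.24 × 10^-3 mol
mass of LiOH = 3.39 × 10^-3 × 23.95 = 0.0812 g

0.0812 g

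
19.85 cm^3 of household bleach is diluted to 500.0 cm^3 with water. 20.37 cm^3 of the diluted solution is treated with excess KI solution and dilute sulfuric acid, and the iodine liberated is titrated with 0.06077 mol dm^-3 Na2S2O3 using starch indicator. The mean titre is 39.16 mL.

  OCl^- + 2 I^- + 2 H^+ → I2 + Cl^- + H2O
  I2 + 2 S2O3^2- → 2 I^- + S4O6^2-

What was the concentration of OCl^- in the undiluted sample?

n(S2O3^2-) = 0.03916 × 0.06077 = 2.380 × 10^-3 mol
n(I2) = n(S2O3^2-)/2 = 1.190 × 10^-3 mol
n(OCl^-) in the aliquot = 1.190 × 10^-3 mol (1:1 ratio)
[OCl^-]_dilute = 1.190 × 10^-3 / 0.02037 = 0.05841 mol/L
[OCl^-]_original = 0.05841 × 500.0/19.85 = 1.471 mol/L

1.471 mol/L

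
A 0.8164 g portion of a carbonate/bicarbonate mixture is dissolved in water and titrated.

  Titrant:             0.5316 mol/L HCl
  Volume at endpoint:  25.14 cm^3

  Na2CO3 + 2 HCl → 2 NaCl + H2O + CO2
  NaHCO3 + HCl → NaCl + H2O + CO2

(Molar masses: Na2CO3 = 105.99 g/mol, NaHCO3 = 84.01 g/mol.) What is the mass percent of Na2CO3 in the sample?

n(HCl) = 0.02514 × 0.5316 = 0.01336 mol
Let x = n(Na2CO3), y = n(NaHCO3).
Titrant: 2x + 1y = 0.01336;  mass: 105.99x + 84.01y = 0.8164
Solving, x = 4.939 × 10^-3 mol, y = 3.487 × 10^-3 mol
mass of Na2CO3 = 4.939 × 10^-3 × 105.99 = 0.5234 g
% Na2CO3 = 0.5234 / 0.8164 × 100 = 64.12 %

64.12 %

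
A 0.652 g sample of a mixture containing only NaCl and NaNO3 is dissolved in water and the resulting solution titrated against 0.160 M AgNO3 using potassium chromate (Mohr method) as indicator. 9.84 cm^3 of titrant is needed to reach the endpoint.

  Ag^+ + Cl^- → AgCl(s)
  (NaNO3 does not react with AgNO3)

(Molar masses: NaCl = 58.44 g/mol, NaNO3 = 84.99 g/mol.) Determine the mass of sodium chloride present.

0.0920 g

n(AgNO3) = 0.00984 × 0.160 = 1.57 × 10^-3 mol
Let x = n(NaCl), y = n(NaNO3).
Titrant: 1x = 1.57 × 10^-3;  mass: 58.44x + 84.99y = 0.652
Solving, x = 1.57 × 10^-3 mol, y = 6.59 × 10^-3 mol
mass of NaCl = 1.57 × 10^-3 × 58.44 = 0.0920 g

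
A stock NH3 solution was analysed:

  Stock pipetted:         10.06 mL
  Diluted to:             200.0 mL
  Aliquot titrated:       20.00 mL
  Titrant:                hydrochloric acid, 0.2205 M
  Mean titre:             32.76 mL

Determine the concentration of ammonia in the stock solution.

NH3 + HCl → NH4Cl
n(HCl) = 0.03276 × 0.2205 = 7.224 × 10^-3 mol
n(NH3) in the aliquot = 7.224 × 10^-3 mol (1:1 ratio)
[NH3]_dilute = 7.224 × 10^-3 / 0.02000 = 0.3612 mol/L
Dilution factor = 200.0 / 10.06 = 19.88
[NH3]_stock = 0.3612 × 19.88 = 7.180 mol/L

7.180 M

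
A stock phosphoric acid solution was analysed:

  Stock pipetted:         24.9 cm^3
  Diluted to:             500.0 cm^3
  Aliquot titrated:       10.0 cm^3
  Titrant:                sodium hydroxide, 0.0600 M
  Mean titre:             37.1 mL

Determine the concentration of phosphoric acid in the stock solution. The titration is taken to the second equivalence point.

H3PO4 + 2 NaOH → Na2HPO4 + 2 H2O
n(NaOH) = 0.0371 × 0.0600 = 2.23 × 10^-3 mol
From the 1:2 ratio, n(H3PO4) in the aliquot = 1/2 × 2.23 × 10^-3 = 1.11 × 10^-3 mol
[H3PO4]_dilute = 1.11 × 10^-3 / 0.0100 = 0.111 mol/L
Dilution factor = 500.0 / 24.9 = 20.08
[H3PO4]_stock = 0.111 × 20.08 = 2.23 mol/L

2.23 M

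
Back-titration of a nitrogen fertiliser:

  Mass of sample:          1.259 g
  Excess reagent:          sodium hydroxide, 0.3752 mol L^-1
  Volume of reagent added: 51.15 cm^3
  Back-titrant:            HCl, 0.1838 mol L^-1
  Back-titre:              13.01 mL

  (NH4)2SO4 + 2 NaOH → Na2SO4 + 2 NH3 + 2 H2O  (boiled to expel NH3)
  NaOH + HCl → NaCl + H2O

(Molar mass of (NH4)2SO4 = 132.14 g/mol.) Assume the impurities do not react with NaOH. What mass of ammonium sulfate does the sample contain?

n(NaOH) added = 0.05115 × 0.3752 = 0.01919 mol
n(HCl) used in back-titration = 0.01301 × 0.1838 = 2.391 × 10^-3 mol
n(NaOH) left over = 2.391 × 10^-3 mol (1:1 ratio)
n(NaOH) consumed by analyte = 0.01919 − 2.391 × 10^-3 = 0.01680 mol
From the 1:2 ratio, n((NH4)2SO4) = 1/2 × 0.01680 = 8.400 × 10^-3 mol
mass of (NH4)2SO4 = 8.400 × 10^-3 × 132.14 = 1.110 g

1.110 g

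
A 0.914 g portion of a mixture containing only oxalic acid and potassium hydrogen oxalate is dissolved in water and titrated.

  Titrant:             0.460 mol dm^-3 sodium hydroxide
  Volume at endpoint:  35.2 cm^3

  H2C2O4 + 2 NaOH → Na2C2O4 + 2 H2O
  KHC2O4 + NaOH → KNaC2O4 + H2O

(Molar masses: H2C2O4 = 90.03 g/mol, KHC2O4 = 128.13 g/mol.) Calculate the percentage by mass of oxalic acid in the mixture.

68.8 %

n(NaOH) = 0.0352 × 0.460 = 0.0162 mol
Let x = n(H2C2O4), y = n(KHC2O4).
Titrant: 2x + 1y = 0.0162;  mass: 90.03x + 128.13y = 0.914
Solving, x = 6.98 × 10^-3 mol, y = 2.23 × 10^-3 mol
mass of H2C2O4 = 6.98 × 10^-3 × 90.03 = 0.629 g
% H2C2O4 = 0.629 / 0.914 × 100 = 68.8 %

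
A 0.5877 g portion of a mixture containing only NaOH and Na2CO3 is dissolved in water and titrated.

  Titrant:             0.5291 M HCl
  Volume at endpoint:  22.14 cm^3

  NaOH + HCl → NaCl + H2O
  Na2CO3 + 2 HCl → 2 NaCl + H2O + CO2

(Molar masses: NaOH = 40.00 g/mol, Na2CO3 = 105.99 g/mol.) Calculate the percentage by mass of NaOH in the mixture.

17.34 %

n(HCl) = 0.02214 × 0.5291 = 0.01171 mol
Let x = n(NaOH), y = n(Na2CO3).
Titrant: 1x + 2y = 0.01171;  mass: 40.00x + 105.99y = 0.5877
Solving, x = 2.547 × 10^-3 mol, y = 4.584 × 10^-3 mol
mass of NaOH = 2.547 × 10^-3 × 40.00 = 0.1019 g
% NaOH = 0.1019 / 0.5877 × 100 = 17.34 %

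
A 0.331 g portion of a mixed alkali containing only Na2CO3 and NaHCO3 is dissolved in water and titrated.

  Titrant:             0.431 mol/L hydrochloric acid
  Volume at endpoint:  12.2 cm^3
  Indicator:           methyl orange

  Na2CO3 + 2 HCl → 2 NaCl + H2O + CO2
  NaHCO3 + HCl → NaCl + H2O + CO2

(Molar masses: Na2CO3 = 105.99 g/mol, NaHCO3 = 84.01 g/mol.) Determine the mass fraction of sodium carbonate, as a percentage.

n(HCl) = 0.0122 × 0.431 = 5.26 × 10^-3 mol
Let x = n(Na2CO3), y = n(NaHCO3).
Titrant: 2x + 1y = 5.26 × 10^-3;  mass: 105.99x + 84.01y = 0.331
Solving, x = 1.79 × 10^-3 mol, y = 1.69 × 10^-3 mol
mass of Na2CO3 = 1.79 × 10^-3 × 105.99 = 0.189 g
% Na2CO3 = 0.189 / 0.331 × 100 = 57.2 %

57.2 %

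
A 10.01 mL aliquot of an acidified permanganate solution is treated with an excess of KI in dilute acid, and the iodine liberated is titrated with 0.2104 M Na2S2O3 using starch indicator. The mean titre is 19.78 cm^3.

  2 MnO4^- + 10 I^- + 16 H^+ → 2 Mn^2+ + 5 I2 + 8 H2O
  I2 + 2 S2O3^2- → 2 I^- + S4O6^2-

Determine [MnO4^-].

n(S2O3^2-) = 0.01978 × 0.2104 = 4.162 × 10^-3 mol
n(I2) = n(S2O3^2-)/2 = 2.081 × 10^-3 mol
From the 2:5 ratio, n(MnO4^-) in the aliquot = 2/5 × 2.081 × 10^-3 = 8.323 × 10^-4 mol
[MnO4^-] = 8.323 × 10^-4 / 0.01001 = 0.08315 mol/L

0.08315 M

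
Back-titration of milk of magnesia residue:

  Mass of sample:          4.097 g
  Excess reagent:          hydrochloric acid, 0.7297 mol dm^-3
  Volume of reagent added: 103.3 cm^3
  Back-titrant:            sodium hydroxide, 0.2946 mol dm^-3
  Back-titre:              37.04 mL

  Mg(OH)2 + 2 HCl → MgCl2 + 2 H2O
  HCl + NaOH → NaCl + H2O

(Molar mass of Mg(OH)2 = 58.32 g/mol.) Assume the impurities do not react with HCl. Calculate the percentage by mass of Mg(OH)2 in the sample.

n(HCl) added = 0.1033 × 0.7297 = 0.07538 mol
n(NaOH) used in back-titration = 0.03704 × 0.2946 = 0.01091 mol
n(HCl) left over = 0.01091 mol (1:1 ratio)
n(HCl) consumed by analyte = 0.07538 − 0.01091 = 0.06447 mol
From the 1:2 ratio, n(Mg(OH)2) = 1/2 × 0.06447 = 0.03223 mol
mass of Mg(OH)2 = 0.03223 × 58.32 = 1.880 g
% Mg(OH)2 = 1.880 / 4.097 × 100 = 45.88 %

45.88 %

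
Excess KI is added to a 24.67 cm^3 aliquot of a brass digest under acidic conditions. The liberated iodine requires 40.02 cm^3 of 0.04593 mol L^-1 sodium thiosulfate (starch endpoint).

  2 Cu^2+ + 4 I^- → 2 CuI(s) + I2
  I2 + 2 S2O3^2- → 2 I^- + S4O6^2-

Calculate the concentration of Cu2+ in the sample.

n(S2O3^2-) = 0.04002 × 0.04593 = 1.838 × 10^-3 mol
n(I2) = n(S2O3^2-)/2 = 9.191 × 10^-4 mol
From the 2:1 ratio, n(Cu2+) in the aliquot = 2/1 × 9.191 × 10^-4 = 1.838 × 10^-3 mol
[Cu2+] = 1.838 × 10^-3 / 0.02467 = 0.07451 mol/L

0.07451 mol/L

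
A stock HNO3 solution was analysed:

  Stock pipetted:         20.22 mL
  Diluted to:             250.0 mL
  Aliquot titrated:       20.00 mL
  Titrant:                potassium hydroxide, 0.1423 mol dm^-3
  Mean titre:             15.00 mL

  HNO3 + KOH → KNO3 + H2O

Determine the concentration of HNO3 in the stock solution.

n(KOH) = 0.01500 × 0.1423 = 2.135 × 10^-3 mol
n(HNO3) in the aliquot = 2.135 × 10^-3 mol (1:1 ratio)
[HNO3]_dilute = 2.135 × 10^-3 / 0.02000 = 0.1067 mol/L
Dilution factor = 250.0 / 20.22 = 12.36
[HNO3]_stock = 0.1067 × 12.36 = 1.320 mol/L

1.320 mol/L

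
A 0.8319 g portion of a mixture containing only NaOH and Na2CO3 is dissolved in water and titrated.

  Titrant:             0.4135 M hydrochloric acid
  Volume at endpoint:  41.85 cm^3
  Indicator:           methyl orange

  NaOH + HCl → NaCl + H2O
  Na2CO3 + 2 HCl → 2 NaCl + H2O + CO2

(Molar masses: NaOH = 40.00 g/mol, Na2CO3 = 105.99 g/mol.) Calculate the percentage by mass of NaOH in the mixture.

n(HCl) = 0.04185 × 0.4135 = 0.01730 mol
Let x = n(NaOH), y = n(Na2CO3).
Titrant: 1x + 2y = 0.01730;  mass: 40.00x + 105.99y = 0.8319
Solving, x = 6.555 × 10^-3 mol, y = 5.375 × 10^-3 mol
mass of NaOH = 6.555 × 10^-3 × 40.00 = 0.2622 g
% NaOH = 0.2622 / 0.8319 × 100 = 31.52 %

31.52 %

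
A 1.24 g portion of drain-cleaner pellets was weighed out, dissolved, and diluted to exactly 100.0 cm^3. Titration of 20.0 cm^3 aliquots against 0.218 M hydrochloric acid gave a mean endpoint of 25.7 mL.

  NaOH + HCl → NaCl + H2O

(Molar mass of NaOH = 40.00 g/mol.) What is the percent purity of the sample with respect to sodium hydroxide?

90.4 %

n(HCl) per titration = 0.0257 × 0.218 = 5.60 × 10^-3 mol
n(NaOH) in each aliquot = 5.60 × 10^-3 mol (1:1 ratio)
n(NaOH) in the whole flask = 5.60 × 10^-3 × 100.0/20.0 = 0.0280 mol
mass of NaOH = 0.0280 × 40.00 = 1.12 g
% NaOH = 1.12 / 1.24 × 100 = 90.4 %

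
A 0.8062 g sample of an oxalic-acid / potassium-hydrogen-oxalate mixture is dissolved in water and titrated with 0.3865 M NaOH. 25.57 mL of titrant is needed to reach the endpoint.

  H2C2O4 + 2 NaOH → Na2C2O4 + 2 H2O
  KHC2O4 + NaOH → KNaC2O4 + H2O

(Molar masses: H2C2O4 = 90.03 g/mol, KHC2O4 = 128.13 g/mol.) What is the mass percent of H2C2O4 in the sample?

30.91 %

n(NaOH) = 0.02557 × 0.3865 = 9.883 × 10^-3 mol
Let x = n(H2C2O4), y = n(KHC2O4).
Titrant: 2x + 1y = 9.883 × 10^-3;  mass: 90.03x + 128.13y = 0.8062
Solving, x = 2.768 × 10^-3 mol, y = 4.347 × 10^-3 mol
mass of H2C2O4 = 2.768 × 10^-3 × 90.03 = 0.2492 g
% H2C2O4 = 0.2492 / 0.8062 × 100 = 30.91 %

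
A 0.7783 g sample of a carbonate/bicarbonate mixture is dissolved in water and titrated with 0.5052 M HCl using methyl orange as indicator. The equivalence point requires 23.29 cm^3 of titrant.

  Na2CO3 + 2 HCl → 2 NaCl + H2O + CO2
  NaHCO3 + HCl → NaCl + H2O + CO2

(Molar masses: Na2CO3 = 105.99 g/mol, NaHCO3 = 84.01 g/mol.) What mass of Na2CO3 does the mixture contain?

n(HCl) = 0.02329 × 0.5052 = 0.01177 mol
Let x = n(Na2CO3), y = n(NaHCO3).
Titrant: 2x + 1y = 0.01177;  mass: 105.99x + 84.01y = 0.7783
Solving, x = 3.388 × 10^-3 mol, y = 4.990 × 10^-3 mol
mass of Na2CO3 = 3.388 × 10^-3 × 105.99 = 0.3591 g

0.3591 g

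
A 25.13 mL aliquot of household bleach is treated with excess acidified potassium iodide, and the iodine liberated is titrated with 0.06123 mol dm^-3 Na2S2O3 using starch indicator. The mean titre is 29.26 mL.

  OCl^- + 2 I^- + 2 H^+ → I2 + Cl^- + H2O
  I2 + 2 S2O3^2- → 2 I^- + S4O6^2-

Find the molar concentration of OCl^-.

n(S2O3^2-) = 0.02926 × 0.06123 = 1.792 × 10^-3 mol
n(I2) = n(S2O3^2-)/2 = 8.958 × 10^-4 mol
n(OCl^-) in the aliquot = 8.958 × 10^-4 mol (1:1 ratio)
[OCl^-] = 8.958 × 10^-4 / 0.02513 = 0.03565 mol/L

0.03565 mol/L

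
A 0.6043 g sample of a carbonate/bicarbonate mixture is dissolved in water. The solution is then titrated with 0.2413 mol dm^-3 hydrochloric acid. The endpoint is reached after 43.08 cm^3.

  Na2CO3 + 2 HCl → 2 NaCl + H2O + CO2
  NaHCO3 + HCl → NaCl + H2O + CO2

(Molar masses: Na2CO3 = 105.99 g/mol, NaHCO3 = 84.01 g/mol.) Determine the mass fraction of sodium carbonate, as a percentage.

76.06 %

n(HCl) = 0.04308 × 0.2413 = 0.01040 mol
Let x = n(Na2CO3), y = n(NaHCO3).
Titrant: 2x + 1y = 0.01040;  mass: 105.99x + 84.01y = 0.6043
Solving, x = 4.337 × 10^-3 mol, y = 1.722 × 10^-3 mol
mass of Na2CO3 = 4.337 × 10^-3 × 105.99 = 0.4596 g
% Na2CO3 = 0.4596 / 0.6043 × 100 = 76.06 %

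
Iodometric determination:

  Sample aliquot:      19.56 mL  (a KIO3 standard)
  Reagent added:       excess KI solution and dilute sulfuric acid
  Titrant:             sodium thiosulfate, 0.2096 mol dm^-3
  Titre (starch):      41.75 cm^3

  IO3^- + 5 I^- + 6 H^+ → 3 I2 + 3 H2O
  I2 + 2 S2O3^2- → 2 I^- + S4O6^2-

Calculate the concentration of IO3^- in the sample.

n(S2O3^2-) = 0.04175 × 0.2096 = 8.751 × 10^-3 mol
n(I2) = n(S2O3^2-)/2 = 4.375 × 10^-3 mol
From the 1:3 ratio, n(IO3^-) in the aliquot = 1/3 × 4.375 × 10^-3 = 1.458 × 10^-3 mol
[IO3^-] = 1.458 × 10^-3 / 0.01956 = 0.07456 mol/L

0.07456 mol/L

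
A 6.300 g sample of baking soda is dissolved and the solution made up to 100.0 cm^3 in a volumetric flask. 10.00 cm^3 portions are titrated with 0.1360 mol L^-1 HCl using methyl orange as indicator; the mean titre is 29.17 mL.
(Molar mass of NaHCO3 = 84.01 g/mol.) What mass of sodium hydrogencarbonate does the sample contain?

3.333 g

NaHCO3 + HCl → NaCl + H2O + CO2
n(HCl) per titration = 0.02917 × 0.1360 = 3.967 × 10^-3 mol
n(NaHCO3) in each aliquot = 3.967 × 10^-3 mol (1:1 ratio)
n(NaHCO3) in the whole flask = 3.967 × 10^-3 × 100.0/10.00 = 0.03967 mol
mass of NaHCO3 = 0.03967 × 84.01 = 3.333 g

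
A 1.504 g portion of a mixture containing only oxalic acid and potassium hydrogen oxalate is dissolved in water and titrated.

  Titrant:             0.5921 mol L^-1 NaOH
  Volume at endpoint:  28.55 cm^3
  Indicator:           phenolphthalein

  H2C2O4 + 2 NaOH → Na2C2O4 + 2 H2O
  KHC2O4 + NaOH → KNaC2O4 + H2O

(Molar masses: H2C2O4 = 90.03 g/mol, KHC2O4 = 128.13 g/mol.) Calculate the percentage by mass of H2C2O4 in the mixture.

n(NaOH) = 0.02855 × 0.5921 = 0.01690 mol
Let x = n(H2C2O4), y = n(KHC2O4).
Titrant: 2x + 1y = 0.01690;  mass: 90.03x + 128.13y = 1.504
Solving, x = 3.982 × 10^-3 mol, y = 8.940 × 10^-3 mol
mass of H2C2O4 = 3.982 × 10^-3 × 90.03 = 0.3585 g
% H2C2O4 = 0.3585 / 1.504 × 100 = 23.84 %

23.84 %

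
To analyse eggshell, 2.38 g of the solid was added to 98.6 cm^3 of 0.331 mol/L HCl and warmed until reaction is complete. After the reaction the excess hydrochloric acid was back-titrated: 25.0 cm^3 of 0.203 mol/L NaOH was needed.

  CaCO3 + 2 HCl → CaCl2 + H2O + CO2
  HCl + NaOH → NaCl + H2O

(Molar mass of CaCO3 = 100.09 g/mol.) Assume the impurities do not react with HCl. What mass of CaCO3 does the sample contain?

1.38 g

n(HCl) added = 0.0986 × 0.331 = 0.0326 mol
n(NaOH) used in back-titration = 0.0250 × 0.203 = 5.08 × 10^-3 mol
n(HCl) left over = 5.08 × 10^-3 mol (1:1 ratio)
n(HCl) consumed by analyte = 0.0326 − 5.08 × 10^-3 = 0.0276 mol
From the 1:2 ratio, n(CaCO3) = 1/2 × 0.0276 = 0.0138 mol
mass of CaCO3 = 0.0138 × 100.09 = 1.38 g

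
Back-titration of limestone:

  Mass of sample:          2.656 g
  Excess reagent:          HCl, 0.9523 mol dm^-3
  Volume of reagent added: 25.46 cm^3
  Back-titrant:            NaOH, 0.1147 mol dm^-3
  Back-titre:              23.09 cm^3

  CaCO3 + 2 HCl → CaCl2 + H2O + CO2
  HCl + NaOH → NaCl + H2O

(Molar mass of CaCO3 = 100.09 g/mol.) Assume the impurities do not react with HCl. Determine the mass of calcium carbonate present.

n(HCl) added = 0.02546 × 0.9523 = 0.02425 mol
n(NaOH) used in back-titration = 0.02309 × 0.1147 = 2.648 × 10^-3 mol
n(HCl) left over = 2.648 × 10^-3 mol (1:1 ratio)
n(HCl) consumed by analyte = 0.02425 − 2.648 × 10^-3 = 0.02160 mol
From the 1:2 ratio, n(CaCO3) = 1/2 × 0.02160 = 0.01080 mol
mass of CaCO3 = 0.01080 × 100.09 = 1.081 g

1.081 g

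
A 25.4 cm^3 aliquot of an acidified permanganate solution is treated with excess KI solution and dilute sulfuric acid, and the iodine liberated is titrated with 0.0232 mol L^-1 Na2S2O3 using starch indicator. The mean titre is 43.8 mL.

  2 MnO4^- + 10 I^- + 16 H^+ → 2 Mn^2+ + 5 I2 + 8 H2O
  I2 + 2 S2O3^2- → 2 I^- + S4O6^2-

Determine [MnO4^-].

n(S2O3^2-) = 0.0438 × 0.0232 = 1.02 × 10^-3 mol
n(I2) = n(S2O3^2-)/2 = 5.08 × 10^-4 mol
From the 2:5 ratio, n(MnO4^-) in the aliquot = 2/5 × 5.08 × 10^-4 = 2.03 × 10^-4 mol
[MnO4^-] = 2.03 × 10^-4 / 0.0254 = 0.00800 mol/L

0.00800 mol/L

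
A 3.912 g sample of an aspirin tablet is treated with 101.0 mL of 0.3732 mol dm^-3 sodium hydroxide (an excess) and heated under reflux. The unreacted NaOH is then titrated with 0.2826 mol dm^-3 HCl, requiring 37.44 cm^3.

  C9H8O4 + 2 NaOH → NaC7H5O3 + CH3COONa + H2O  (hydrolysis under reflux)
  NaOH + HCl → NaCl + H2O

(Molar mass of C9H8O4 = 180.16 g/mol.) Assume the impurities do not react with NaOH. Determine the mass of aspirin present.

n(NaOH) added = 0.1010 × 0.3732 = 0.03769 mol
n(HCl) used in back-titration = 0.03744 × 0.2826 = 0.01058 mol
n(NaOH) left over = 0.01058 mol (1:1 ratio)
n(NaOH) consumed by analyte = 0.03769 − 0.01058 = 0.02711 mol
From the 1:2 ratio, n(C9H8O4) = 1/2 × 0.02711 = 0.01356 mol
mass of C9H8O4 = 0.01356 × 180.16 = 2.442 g

2.442 g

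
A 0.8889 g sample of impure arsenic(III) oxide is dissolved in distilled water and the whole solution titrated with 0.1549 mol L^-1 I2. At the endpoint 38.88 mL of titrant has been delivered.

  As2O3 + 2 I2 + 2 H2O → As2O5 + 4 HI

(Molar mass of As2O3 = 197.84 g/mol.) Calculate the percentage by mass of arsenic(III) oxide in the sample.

67.02 %

n(I2) = 0.03888 L × 0.1549 mol/L = 6.023 × 10^-3 mol
From the 1:2 ratio, n(As2O3) = 1/2 × 6.023 × 10^-3 = 3.011 × 10^-3 mol
mass of As2O3 = 3.011 × 10^-3 × 197.84 g/mol = 0.5957 g
% As2O3 = 0.5957 / 0.8889 × 100 = 67.02 %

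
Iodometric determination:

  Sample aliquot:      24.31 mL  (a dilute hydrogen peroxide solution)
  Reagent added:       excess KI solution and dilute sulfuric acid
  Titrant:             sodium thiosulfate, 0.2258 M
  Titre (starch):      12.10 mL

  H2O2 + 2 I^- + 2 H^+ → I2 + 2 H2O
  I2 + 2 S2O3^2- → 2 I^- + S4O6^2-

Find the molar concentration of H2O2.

n(S2O3^2-) = 0.01210 × 0.2258 = 2.732 × 10^-3 mol
n(I2) = n(S2O3^2-)/2 = 1.366 × 10^-3 mol
n(H2O2) in the aliquot = 1.366 × 10^-3 mol (1:1 ratio)
[H2O2] = 1.366 × 10^-3 / 0.02431 = 0.05619 mol/L

0.05619 M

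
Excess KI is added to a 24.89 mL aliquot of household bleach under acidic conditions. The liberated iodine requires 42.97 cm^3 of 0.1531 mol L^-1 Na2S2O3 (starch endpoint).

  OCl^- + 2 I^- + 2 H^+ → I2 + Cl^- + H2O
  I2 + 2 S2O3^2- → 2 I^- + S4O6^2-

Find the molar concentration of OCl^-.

n(S2O3^2-) = 0.04297 × 0.1531 = 6.579 × 10^-3 mol
n(I2) = n(S2O3^2-)/2 = 3.289 × 10^-3 mol
n(OCl^-) in the aliquot = 3.289 × 10^-3 mol (1:1 ratio)
[OCl^-] = 3.289 × 10^-3 / 0.02489 = 0.1322 mol/L

0.1322 mol/L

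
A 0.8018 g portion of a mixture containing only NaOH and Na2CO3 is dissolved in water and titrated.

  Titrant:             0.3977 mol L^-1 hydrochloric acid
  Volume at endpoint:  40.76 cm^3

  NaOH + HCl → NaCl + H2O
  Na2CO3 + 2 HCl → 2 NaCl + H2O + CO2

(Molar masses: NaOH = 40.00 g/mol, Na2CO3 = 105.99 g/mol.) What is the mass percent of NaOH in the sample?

n(HCl) = 0.04076 × 0.3977 = 0.01621 mol
Let x = n(NaOH), y = n(Na2CO3).
Titrant: 1x + 2y = 0.01621;  mass: 40.00x + 105.99y = 0.8018
Solving, x = 4.406 × 10^-3 mol, y = 5.902 × 10^-3 mol
mass of NaOH = 4.406 × 10^-3 × 40.00 = 0.1763 g
% NaOH = 0.1763 / 0.8018 × 100 = 21.98 %

21.98 %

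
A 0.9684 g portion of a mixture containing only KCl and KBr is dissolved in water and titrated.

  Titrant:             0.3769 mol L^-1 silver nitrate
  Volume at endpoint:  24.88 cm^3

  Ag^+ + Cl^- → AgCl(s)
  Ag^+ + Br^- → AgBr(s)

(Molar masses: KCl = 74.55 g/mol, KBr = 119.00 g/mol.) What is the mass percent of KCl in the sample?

25.54 %

n(AgNO3) = 0.02488 × 0.3769 = 9.377 × 10^-3 mol
Let x = n(KCl), y = n(KBr).
Titrant: 1x + 1y = 9.377 × 10^-3;  mass: 74.55x + 119.00y = 0.9684
Solving, x = 3.318 × 10^-3 mol, y = 6.059 × 10^-3 mol
mass of KCl = 3.318 × 10^-3 × 74.55 = 0.2474 g
% KCl = 0.2474 / 0.9684 × 100 = 25.54 %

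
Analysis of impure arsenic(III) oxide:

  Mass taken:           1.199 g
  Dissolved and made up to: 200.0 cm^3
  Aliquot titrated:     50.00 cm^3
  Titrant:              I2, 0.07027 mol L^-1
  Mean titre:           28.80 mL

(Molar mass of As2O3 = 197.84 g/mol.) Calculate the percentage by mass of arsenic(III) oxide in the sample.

As2O3 + 2 I2 + 2 H2O → As2O5 + 4 HI
n(I2) per titration = 0.02880 × 0.07027 = 2.024 × 10^-3 mol
From the 1:2 ratio, n(As2O3) in each aliquot = 1/2 × 2.024 × 10^-3 = 1.012 × 10^-3 mol
n(As2O3) in the whole flask = 1.012 × 10^-3 × 200.0/50.00 = 4.048 × 10^-3 mol
mass of As2O3 = 4.048 × 10^-3 × 197.84 = 0.8008 g
% As2O3 = 0.8008 / 1.199 × 100 = 66.79 %

66.79 %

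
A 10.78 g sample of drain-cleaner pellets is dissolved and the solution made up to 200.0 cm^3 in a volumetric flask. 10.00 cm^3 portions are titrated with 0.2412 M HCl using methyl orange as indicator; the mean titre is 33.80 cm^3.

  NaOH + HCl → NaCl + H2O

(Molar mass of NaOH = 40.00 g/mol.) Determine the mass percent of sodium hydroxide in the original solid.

n(HCl) per titration = 0.03380 × 0.2412 = 8.153 × 10^-3 mol
n(NaOH) in each aliquot = 8.153 × 10^-3 mol (1:1 ratio)
n(NaOH) in the whole flask = 8.153 × 10^-3 × 200.0/10.00 = 0.1631 mol
mass of NaOH = 0.1631 × 40.00 = 6.522 g
% NaOH = 6.522 / 10.78 × 100 = 60.50 %

60.50 %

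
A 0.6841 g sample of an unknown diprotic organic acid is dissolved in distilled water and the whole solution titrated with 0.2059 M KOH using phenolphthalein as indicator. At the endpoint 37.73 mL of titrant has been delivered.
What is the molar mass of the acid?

176.1 g/mol

n(KOH) = 0.03773 L × 0.2059 mol/L = 7.769 × 10^-3 mol
From the 1:2 ratio, n(H2A) = 1/2 × 7.769 × 10^-3 = 3.884 × 10^-3 mol
M = m / n = 0.6841 g / 3.884 × 10^-3 mol = 176.1 g/mol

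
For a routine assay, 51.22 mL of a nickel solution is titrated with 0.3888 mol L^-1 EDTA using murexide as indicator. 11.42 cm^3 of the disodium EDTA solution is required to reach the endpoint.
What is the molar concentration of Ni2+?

Ni^2+ + EDTA^4- → [Ni(EDTA)]^2-
n(EDTA) = 0.01142 L × 0.3888 mol/L = 4.440 × 10^-3 mol
n(Ni2+) = 4.440 × 10^-3 mol (1:1 mole ratio)
[Ni2+] = 4.440 × 10^-3 mol / 0.05122 L = 0.08669 mol/L

0.08669 mol/L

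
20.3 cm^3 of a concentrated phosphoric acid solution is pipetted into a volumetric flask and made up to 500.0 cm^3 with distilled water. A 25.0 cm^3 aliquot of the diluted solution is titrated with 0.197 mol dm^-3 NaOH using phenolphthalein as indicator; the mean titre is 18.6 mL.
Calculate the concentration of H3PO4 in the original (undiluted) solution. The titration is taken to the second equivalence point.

H3PO4 + 2 NaOH → Na2HPO4 + 2 H2O
n(NaOH) = 0.0186 × 0.197 = 3.66 × 10^-3 mol
From the 1:2 ratio, n(H3PO4) in the aliquot = 1/2 × 3.66 × 10^-3 = 1.83 × 10^-3 mol
[H3PO4]_dilute = 1.83 × 10^-3 / 0.0250 = 0.0733 mol/L
Dilution factor = 500.0 / 20.3 = 24.63
[H3PO4]_stock = 0.0733 × 24.63 = 1.81 mol/L

1.81 mol/L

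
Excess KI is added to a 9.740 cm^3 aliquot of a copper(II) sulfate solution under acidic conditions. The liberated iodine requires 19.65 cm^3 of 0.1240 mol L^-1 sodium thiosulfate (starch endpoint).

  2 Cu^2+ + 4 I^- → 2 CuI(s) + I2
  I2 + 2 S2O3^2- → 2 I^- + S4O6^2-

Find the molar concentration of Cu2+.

n(S2O3^2-) = 0.01965 × 0.1240 = 2.437 × 10^-3 mol
n(I2) = n(S2O3^2-)/2 = 1.218 × 10^-3 mol
From the 2:1 ratio, n(Cu2+) in the aliquot = 2/1 × 1.218 × 10^-3 = 2.437 × 10^-3 mol
[Cu2+] = 2.437 × 10^-3 / 0.009740 = 0.2502 mol/L

0.2502 mol/L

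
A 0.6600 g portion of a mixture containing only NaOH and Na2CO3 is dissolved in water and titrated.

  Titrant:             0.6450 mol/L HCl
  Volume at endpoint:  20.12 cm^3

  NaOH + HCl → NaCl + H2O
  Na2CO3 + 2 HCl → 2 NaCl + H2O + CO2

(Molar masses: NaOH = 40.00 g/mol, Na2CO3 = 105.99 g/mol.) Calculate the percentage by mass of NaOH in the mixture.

12.94 %

n(HCl) = 0.02012 × 0.6450 = 0.01298 mol
Let x = n(NaOH), y = n(Na2CO3).
Titrant: 1x + 2y = 0.01298;  mass: 40.00x + 105.99y = 0.6600
Solving, x = 2.134 × 10^-3 mol, y = 5.421 × 10^-3 mol
mass of NaOH = 2.134 × 10^-3 × 40.00 = 0.08538 g
% NaOH = 0.08538 / 0.6600 × 100 = 12.94 %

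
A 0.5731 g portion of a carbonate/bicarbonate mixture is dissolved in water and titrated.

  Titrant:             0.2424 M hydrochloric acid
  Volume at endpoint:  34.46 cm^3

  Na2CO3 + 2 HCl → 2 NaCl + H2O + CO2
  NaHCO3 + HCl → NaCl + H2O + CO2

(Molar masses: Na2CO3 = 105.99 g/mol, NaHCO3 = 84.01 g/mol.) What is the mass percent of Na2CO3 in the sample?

38.36 %

n(HCl) = 0.03446 × 0.2424 = 8.353 × 10^-3 mol
Let x = n(Na2CO3), y = n(NaHCO3).
Titrant: 2x + 1y = 8.353 × 10^-3;  mass: 105.99x + 84.01y = 0.5731
Solving, x = 2.074 × 10^-3 mol, y = 4.205 × 10^-3 mol
mass of Na2CO3 = 2.074 × 10^-3 × 105.99 = 0.2198 g
% Na2CO3 = 0.2198 / 0.5731 × 100 = 38.36 %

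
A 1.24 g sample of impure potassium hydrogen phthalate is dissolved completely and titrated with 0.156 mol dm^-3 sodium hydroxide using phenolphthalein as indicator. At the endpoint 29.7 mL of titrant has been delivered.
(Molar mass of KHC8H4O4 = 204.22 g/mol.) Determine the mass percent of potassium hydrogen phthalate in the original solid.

KHC8H4O4 + NaOH → KNaC8H4O4 + H2O
n(NaOH) = 0.0297 L × 0.156 mol/L = 4.63 × 10^-3 mol
n(KHC8H4O4) = 4.63 × 10^-3 mol (1:1 ratio)
mass of KHC8H4O4 = 4.63 × 10^-3 × 204.22 g/mol = 0.946 g
% KHC8H4O4 = 0.946 / 1.24 × 100 = 76.3 %

76.3 %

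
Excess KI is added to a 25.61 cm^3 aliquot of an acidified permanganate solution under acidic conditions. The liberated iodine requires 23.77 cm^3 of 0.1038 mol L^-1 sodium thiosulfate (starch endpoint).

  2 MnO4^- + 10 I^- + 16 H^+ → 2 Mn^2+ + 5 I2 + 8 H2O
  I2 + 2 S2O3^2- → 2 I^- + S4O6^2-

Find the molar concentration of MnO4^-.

n(S2O3^2-) = 0.02377 × 0.1038 = 2.467 × 10^-3 mol
n(I2) = n(S2O3^2-)/2 = 1.234 × 10^-3 mol
From the 2:5 ratio, n(MnO4^-) in the aliquot = 2/5 × 1.234 × 10^-3 = 4.935 × 10^-4 mol
[MnO4^-] = 4.935 × 10^-4 / 0.02561 = 0.01927 mol/L

0.01927 mol/L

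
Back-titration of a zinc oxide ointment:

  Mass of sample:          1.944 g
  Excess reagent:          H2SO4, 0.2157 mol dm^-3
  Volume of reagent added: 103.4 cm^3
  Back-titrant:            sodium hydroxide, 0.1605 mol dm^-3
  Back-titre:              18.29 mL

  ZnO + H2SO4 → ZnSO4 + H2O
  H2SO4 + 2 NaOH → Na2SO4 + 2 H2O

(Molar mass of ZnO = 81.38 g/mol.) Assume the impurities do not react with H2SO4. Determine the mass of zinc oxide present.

1.696 g

n(H2SO4) added = 0.1034 × 0.2157 = 0.02230 mol
n(NaOH) used in back-titration = 0.01829 × 0.1605 = 2.936 × 10^-3 mol
From the 1:2 ratio, n(H2SO4) left over = 1/2 × 2.936 × 10^-3 = 1.468 × 10^-3 mol
n(H2SO4) consumed by analyte = 0.02230 − 1.468 × 10^-3 = 0.02084 mol
n(ZnO) = 0.02084 mol (1:1 ratio)
mass of ZnO = 0.02084 × 81.38 = 1.696 g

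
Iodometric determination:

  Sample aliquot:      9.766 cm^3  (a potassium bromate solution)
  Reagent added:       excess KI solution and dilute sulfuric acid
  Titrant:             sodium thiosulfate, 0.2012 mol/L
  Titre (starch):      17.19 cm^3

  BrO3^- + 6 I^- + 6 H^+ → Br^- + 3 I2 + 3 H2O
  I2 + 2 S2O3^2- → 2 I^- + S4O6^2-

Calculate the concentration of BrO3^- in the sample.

n(S2O3^2-) = 0.01719 × 0.2012 = 3.459 × 10^-3 mol
n(I2) = n(S2O3^2-)/2 = 1.729 × 10^-3 mol
From the 1:3 ratio, n(BrO3^-) in the aliquot = 1/3 × 1.729 × 10^-3 = 5.764 × 10^-4 mol
[BrO3^-] = 5.764 × 10^-4 / 0.009766 = 0.05902 mol/L

0.05902 mol/L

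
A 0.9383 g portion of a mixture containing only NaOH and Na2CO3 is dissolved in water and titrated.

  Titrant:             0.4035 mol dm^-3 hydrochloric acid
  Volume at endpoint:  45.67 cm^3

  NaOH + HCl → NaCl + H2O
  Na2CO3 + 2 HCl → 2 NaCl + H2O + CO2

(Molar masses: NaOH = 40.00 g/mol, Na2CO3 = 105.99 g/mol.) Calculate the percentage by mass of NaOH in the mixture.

12.56 %

n(HCl) = 0.04567 × 0.4035 = 0.01843 mol
Let x = n(NaOH), y = n(Na2CO3).
Titrant: 1x + 2y = 0.01843;  mass: 40.00x + 105.99y = 0.9383
Solving, x = 2.946 × 10^-3 mol, y = 7.741 × 10^-3 mol
mass of NaOH = 2.946 × 10^-3 × 40.00 = 0.1178 g
% NaOH = 0.1178 / 0.9383 × 100 = 12.56 %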